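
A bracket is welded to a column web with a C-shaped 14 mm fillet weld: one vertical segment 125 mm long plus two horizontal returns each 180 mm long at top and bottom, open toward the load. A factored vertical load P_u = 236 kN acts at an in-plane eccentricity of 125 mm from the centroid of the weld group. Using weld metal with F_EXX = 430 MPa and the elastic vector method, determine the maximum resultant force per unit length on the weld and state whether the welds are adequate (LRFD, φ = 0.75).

Total weld length L_w = 485 mm. Treat welds as unit-width lines.
Centroid: x̄ = 2×180×90 / 485 = 66.8 mm from the vertical weld.
Polar moment about centroid: J = I_x + I_y = [125³/12 + 2×180×62.5²] + [125×66.8² + 2(180³/12 + 180×23.2²)] = 3293000 mm³.
Direct shear f_v = P/L_w = 236×10³ / 485 = 486.6 N/mm (vertical).
Torsion M = P·e = 236×10³ × 125 = 29500000 N·mm.
Critical point at (x, y) = (113.2, 62.5) from centroid. f_tx = M·y/J = 560 N/mm; f_ty = M·x/J = 1014 N/mm.
Resultant f_max = √[f_tx² + (f_v + f_ty)²] = √[560² + (486.6 + 1014)²] = 1602 N/mm.
Capacity per unit length: φr_n = 0.75 × 0.6 × 430 × (0.707 × 14) = 1915 N/mm.
1602 ≤ 1915 → adequate.

f_max ≈ 1600 N/mm; adequate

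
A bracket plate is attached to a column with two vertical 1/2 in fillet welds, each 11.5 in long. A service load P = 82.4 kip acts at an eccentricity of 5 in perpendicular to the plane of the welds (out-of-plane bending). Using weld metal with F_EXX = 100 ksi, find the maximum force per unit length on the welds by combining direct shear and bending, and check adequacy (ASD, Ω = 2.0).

f_max ≈ 10 kip/in; adequate

L_w = 2 × 11.5 = 23 in; section modulus (unit throat) S = 2 × L²/6 = 44.08 in².
Direct shear f_v = P/L_w = 82.4/23 = 3.583 kip/in.
Moment M = P × e = 82.4 × 5 = 412 kip·in; bending f_b = M/S = 9.346 kip/in.
f_max = √(f_v² + f_b²) = √(3.583² + 9.346²) = 10.01 kip/in.
r_n/Ω = (1/2.0) × 0.6 × 100 × (0.707 × 0.5) = 10.6 kip/in → adequate.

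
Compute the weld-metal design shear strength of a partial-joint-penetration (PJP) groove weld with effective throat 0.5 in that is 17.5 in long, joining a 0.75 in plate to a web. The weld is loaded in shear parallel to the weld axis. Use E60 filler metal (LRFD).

φR_n ≈ 236 kip

E60XX → F_EXX = 60 ksi.
Effective throat (given) t_e = 0.5 in.
A_we = 0.5 × 17.5 = 8.75 in².
F_nw = 0.6 F_EXX = 36 ksi.
φR_n = 0.75 × 36 × 8.75 = 236.2 kip.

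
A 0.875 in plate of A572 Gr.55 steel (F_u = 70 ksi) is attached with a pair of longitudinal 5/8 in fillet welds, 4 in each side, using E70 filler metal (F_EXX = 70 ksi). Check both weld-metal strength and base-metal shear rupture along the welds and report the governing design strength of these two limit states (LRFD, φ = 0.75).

φR_n ≈ 111 kips (weld metal governs)

t_e = 0.707 × 0.625 = 0.4419 in; L = 8 in.
Weld metal: φR_n = 0.75 × 0.6 × 70 × 0.4419 × 8 = 111.4 kips.
Base metal (shear rupture): φR_n = 0.75 × 0.6 × 70 × 0.875 × 8 = 220.5 kips.
Governing: weld metal.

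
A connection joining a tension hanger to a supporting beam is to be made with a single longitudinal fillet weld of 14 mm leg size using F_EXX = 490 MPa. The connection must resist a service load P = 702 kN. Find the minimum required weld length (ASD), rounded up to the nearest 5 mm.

L = 485 mm

Throat t_e = 0.707 × 14 = 9.898 mm.
r_n/Ω = (0.6 × 490 × 9.898) / 2.0 = 1455 N/mm = 1.455 kN/mm.
L_req = P / (r_n/Ω) = 702 / 1.455 = 482.5 mm total.
Round up → use L = 485 mm.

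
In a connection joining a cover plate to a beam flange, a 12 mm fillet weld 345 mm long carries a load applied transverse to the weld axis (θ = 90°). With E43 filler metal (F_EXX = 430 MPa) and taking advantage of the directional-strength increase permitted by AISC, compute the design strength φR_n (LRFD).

t_e = 0.707 × 12 = 8.484 mm; A_we = 8.484 × 345 = 2927 mm².
Directional factor: 1.0 + 0.5 sin^1.5(90°) = 1.5.
F_nw = 0.6 × 430 × 1.5 = 387 MPa.
φR_n = 0.75 × 387 × 2927 × 10⁻³ = 849.6 kN.

φR_n ≈ 850 kN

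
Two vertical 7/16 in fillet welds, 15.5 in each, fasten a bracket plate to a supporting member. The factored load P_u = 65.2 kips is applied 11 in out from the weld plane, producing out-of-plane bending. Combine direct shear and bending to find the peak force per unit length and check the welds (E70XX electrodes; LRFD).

E70XX → F_EXX = 70 ksi.
L_w = 2 × 15.5 = 31 in; section modulus (unit throat) S = 2 × L²/6 = 80.08 in².
Direct shear f_v = P/L_w = 65.2/31 = 2.103 kip/in.
Moment M = P × e = 65.2 × 11 = 717.2 kip·in; bending f_b = M/S = 8.956 kip/in.
f_max = √(f_v² + f_b²) = √(2.103² + 8.956²) = 9.199 kip/in.
φr_n = 0.75 × 0.6 × 70 × (0.707 × 0.4375) = 9.743 kip/in → adequate.

f_max ≈ 9.2 kip/in; adequate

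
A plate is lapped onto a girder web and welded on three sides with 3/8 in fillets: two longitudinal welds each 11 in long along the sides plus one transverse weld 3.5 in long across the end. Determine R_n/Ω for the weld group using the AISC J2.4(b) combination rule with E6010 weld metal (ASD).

E60XX → F_EXX = 60 ksi.
t_e = 0.707 × 0.375 = 0.2651 in.
R_nwl = 0.6 × 60 × 0.2651 × 22 = 210 kips (longitudinal, 2 welds).
R_nwt = 0.6 × 60 × 0.2651 × 3.5 = 33.41 kips (transverse, base value).
(i) R_nwl + R_nwt = 243.4 kips; (ii) 0.85 R_nwl + 1.5 R_nwt = 228.6 kips.
R_n = max = 243.4 kips [governs: (i)]; R_n/Ω = 121.7 kips.

R_n/Ω ≈ 122 kips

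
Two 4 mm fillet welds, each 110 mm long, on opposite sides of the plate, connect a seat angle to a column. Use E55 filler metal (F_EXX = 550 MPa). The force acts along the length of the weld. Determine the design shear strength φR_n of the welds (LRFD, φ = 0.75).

φR_n ≈ 154 kN

Effective throat t_e = 0.707 × 4 = 2.828 mm.
Total length L = 220 mm; A_we = 2.828 × 220 = 622.2 mm².
F_nw = 0.6 F_EXX = 0.6 × 550 = 330 MPa.
φR_n = 0.75 × 330 × 622.2 × 10⁻³ = 154 kN.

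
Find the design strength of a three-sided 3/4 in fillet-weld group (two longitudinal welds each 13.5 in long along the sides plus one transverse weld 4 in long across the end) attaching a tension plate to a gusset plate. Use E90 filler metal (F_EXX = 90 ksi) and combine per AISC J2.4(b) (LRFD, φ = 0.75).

φR_n ≈ 666 kips

t_e = 0.707 × 0.75 = 0.5302 in.
R_nwl = 0.6 × 90 × 0.5302 × 27 = 773.1 kips (longitudinal, 2 welds).
R_nwt = 0.6 × 90 × 0.5302 × 4 = 114.5 kips (transverse, base value).
(i) R_nwl + R_nwt = 887.6 kips; (ii) 0.85 R_nwl + 1.5 R_nwt = 828.9 kips.
R_n = max = 887.6 kips [governs: (i)]; φR_n = 665.7 kips.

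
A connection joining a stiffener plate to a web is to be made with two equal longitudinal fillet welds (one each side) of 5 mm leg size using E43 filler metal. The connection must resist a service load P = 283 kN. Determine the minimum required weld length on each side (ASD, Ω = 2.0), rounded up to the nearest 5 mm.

L = 315 mm on each side

E43XX → F_EXX = 430 MPa.
Throat t_e = 0.707 × 5 = 3.535 mm.
r_n/Ω = (0.6 × 430 × 3.535) / 2.0 = 456 N/mm = 0.456 kN/mm.
L_req = P / (r_n/Ω) = 283 / 0.456 = 620.6 mm total.
Per side: 620.6 / 2 = 310.3 mm.
Round up → use L = 315 mm on each side.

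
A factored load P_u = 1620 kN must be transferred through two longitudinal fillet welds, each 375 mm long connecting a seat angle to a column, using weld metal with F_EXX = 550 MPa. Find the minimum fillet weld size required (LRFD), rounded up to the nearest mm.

w = 13 mm

Total weld length L = 750 mm.
Required throat t_e = P_u / (φ × 0.6 F_EXX × L) = 1620 / (0.75 × 0.6 × 550 × 750 × 10⁻³) = 8.727 mm.
Required leg w = t_e / 0.707 = 12.34 mm → use 13 mm.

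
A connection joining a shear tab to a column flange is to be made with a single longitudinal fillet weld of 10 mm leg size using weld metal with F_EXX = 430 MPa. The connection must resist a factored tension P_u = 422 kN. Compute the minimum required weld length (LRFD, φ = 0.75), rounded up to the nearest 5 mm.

Throat t_e = 0.707 × 10 = 7.07 mm.
φr_n = 0.75 × 0.6 × 430 × 7.07 × 10⁻³ = 1.368 kN/mm.
L_req = P_u / φr_n = 422 / 1.368 = 308.5 mm total.
Round up → use L = 310 mm.

L = 310 mm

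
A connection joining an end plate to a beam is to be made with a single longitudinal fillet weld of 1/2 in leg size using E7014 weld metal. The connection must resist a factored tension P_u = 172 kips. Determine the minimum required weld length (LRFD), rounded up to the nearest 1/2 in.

E70XX → F_EXX = 70 ksi.
Throat t_e = 0.707 × 0.5 = 0.3535 in.
φr_n = 0.75 × 0.6 × 70 × 0.3535 = 11.14 kips/in.
L_req = P_u / φr_n = 172 / 11.14 = 15.45 in total.
Round up → use L = 15.5 in.

L = 15.5 in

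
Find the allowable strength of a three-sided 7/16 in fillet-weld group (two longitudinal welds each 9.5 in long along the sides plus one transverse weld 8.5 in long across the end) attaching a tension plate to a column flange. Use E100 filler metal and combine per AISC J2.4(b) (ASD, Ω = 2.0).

E100XX → F_EXX = 100 ksi.
t_e = 0.707 × 0.4375 = 0.3093 in.
R_nwl = 0.6 × 100 × 0.3093 × 19 = 352.6 kip (longitudinal, 2 welds).
R_nwt = 0.6 × 100 × 0.3093 × 8.5 = 157.7 kip (transverse, base value).
(i) R_nwl + R_nwt = 510.4 kip; (ii) 0.85 R_nwl + 1.5 R_nwt = 536.3 kip.
R_n = max = 536.3 kip [governs: (ii)]; R_n/Ω = 268.2 kip.

R_n/Ω ≈ 268 kip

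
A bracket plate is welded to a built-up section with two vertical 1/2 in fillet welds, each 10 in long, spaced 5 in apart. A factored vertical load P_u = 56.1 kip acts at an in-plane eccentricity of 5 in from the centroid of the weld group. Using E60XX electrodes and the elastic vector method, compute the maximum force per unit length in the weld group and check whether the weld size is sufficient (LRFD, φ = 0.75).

f_max ≈ 7.09 kip/in; adequate

E60XX → F_EXX = 60 ksi.
Total weld length L_w = 20 in. Treat welds as unit-width lines.
Polar moment about centroid: J = 2[d³/12 + d(b/2)²] = 2[10³/12 + 10×2.5²] = 291.7 in³.
Direct shear f_v = P/L_w = 56.1 / 20 = 2.805 kip/in (vertical).
Torsion M = P·e = 56.1 × 5 = 280.5 kip·in.
Critical point at (x, y) = (2.5, 5) from centroid. f_tx = M·y/J = 4.809 kip/in; f_ty = M·x/J = 2.404 kip/in.
Resultant f_max = √[f_tx² + (f_v + f_ty)²] = √[4.809² + (2.805 + 2.404)²] = 7.089 kip/in.
Capacity per unit length: φr_n = 0.75 × 0.6 × 60 × (0.707 × 0.5) = 9.544 kip/in.
7.089 ≤ 9.544 → adequate.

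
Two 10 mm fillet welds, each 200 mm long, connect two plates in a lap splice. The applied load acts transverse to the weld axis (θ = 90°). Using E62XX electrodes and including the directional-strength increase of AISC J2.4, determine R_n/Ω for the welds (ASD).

E62XX → F_EXX = 620 MPa.
t_e = 0.707 × 10 = 7.07 mm; A_we = 7.07 × 400 = 2828 mm².
Directional factor: 1.0 + 0.5 sin^1.5(90°) = 1.5.
F_nw = 0.6 × 620 × 1.5 = 558 MPa.
R_n/Ω = (558 × 2828) / 2.0 × 10⁻³ = 789 kN.

R_n/Ω ≈ 789 kN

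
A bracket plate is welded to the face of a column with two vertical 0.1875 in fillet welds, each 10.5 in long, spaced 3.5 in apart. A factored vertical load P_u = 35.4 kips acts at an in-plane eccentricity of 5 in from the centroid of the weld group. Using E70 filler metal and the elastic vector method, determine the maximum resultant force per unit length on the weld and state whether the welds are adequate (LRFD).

f_max ≈ 4.63 kip/in; NOT adequate

E70XX → F_EXX = 70 ksi.
Total weld length L_w = 21 in. Treat welds as unit-width lines.
Polar moment about centroid: J = 2[d³/12 + d(b/2)²] = 2[10.5³/12 + 10.5×1.75²] = 257.2 in³.
Direct shear f_v = P/L_w = 35.4 / 21 = 1.686 kip/in (vertical).
Torsion M = P·e = 35.4 × 5 = 177 kip·in.
Critical point at (x, y) = (1.75, 5.25) from centroid. f_tx = M·y/J = 3.612 kip/in; f_ty = M·x/J = 1.204 kip/in.
Resultant f_max = √[f_tx² + (f_v + f_ty)²] = √[3.612² + (1.686 + 1.204)²] = 4.626 kip/in.
Capacity per unit length: φr_n = 0.75 × 0.6 × 70 × (0.707 × 0.1875) = 4.176 kip/in.
4.626 > 4.176 → NOT adequate.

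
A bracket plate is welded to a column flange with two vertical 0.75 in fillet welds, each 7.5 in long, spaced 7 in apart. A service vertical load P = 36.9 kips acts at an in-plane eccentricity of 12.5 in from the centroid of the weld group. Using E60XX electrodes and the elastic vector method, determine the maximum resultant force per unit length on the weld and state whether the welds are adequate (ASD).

f_max ≈ 11.1 kip/in; NOT adequate

E60XX → F_EXX = 60 ksi.
Total weld length L_w = 15 in. Treat welds as unit-width lines.
Polar moment about centroid: J = 2[d³/12 + d(b/2)²] = 2[7.5³/12 + 7.5×3.5²] = 254.1 in³.
Direct shear f_v = P/L_w = 36.9 / 15 = 2.46 kip/in (vertical).
Torsion M = P·e = 36.9 × 12.5 = 461.25 kip·in.
Critical point at (x, y) = (3.5, 3.75) from centroid. f_tx = M·y/J = 6.808 kip/in; f_ty = M·x/J = 6.354 kip/in.
Resultant f_max = √[f_tx² + (f_v + f_ty)²] = √[6.808² + (2.46 + 6.354)²] = 11.14 kip/in.
Capacity per unit length: r_n/Ω = (1/2.0) × 0.6 × 60 × (0.707 × 0.75) = 9.544 kip/in.
11.14 > 9.544 → NOT adequate.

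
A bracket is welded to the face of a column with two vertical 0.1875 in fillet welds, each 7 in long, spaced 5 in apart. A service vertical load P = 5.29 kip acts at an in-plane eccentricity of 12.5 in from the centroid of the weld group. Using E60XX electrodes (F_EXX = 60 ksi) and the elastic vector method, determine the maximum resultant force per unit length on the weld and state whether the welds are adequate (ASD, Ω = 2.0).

f_max ≈ 2.21 kip/in; adequate

Total weld length L_w = 14 in. Treat welds as unit-width lines.
Polar moment about centroid: J = 2[d³/12 + d(b/2)²] = 2[7³/12 + 7×2.5²] = 144.7 in³.
Direct shear f_v = P/L_w = 5.29 / 14 = 0.3779 kip/in (vertical).
Torsion M = P·e = 5.29 × 12.5 = 66.125 kip·in.
Critical point at (x, y) = (2.5, 3.5) from centroid. f_tx = M·y/J = 1.6 kip/in; f_ty = M·x/J = 1.143 kip/in.
Resultant f_max = √[f_tx² + (f_v + f_ty)²] = √[1.6² + (0.3779 + 1.143)²] = 2.207 kip/in.
Capacity per unit length: r_n/Ω = (1/2.0) × 0.6 × 60 × (0.707 × 0.1875) = 2.386 kip/in.
2.207 ≤ 2.386 → adequate.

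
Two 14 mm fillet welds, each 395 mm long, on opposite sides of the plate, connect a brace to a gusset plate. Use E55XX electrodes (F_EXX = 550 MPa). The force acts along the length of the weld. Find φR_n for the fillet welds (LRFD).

Effective throat t_e = 0.707 × 14 = 9.898 mm.
Total length L = 790 mm; A_we = 9.898 × 790 = 7819 mm².
F_nw = 0.6 F_EXX = 0.6 × 550 = 330 MPa.
φR_n = 0.75 × 330 × 7819 × 10⁻³ = 1935 kN.

φR_n ≈ 1940 kN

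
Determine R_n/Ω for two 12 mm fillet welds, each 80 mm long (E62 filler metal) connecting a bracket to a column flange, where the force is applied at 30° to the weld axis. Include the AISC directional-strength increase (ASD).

R_n/Ω ≈ 297 kN

E62XX → F_EXX = 620 MPa.
t_e = 0.707 × 12 = 8.484 mm; A_we = 8.484 × 160 = 1357 mm².
Directional factor: 1.0 + 0.5 sin^1.5(30°) = 1.177.
F_nw = 0.6 × 620 × 1.177 = 437.8 MPa.
R_n/Ω = (437.8 × 1357) / 2.0 × 10⁻³ = 297.1 kN.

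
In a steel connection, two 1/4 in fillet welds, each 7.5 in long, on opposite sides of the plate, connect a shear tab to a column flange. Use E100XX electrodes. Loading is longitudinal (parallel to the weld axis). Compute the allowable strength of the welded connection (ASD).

R_n/Ω ≈ 79.5 kip

E100XX → F_EXX = 100 ksi.
Effective throat t_e = 0.707 × 0.25 = 0.1767 in.
Total length L = 15 in; A_we = 0.1767 × 15 = 2.651 in².
F_nw = 0.6 F_EXX = 0.6 × 100 = 60 ksi.
R_n = 60 × 2.651 = 159.1 kip; R_n/Ω = 159.1/2.0 = 79.54 kip.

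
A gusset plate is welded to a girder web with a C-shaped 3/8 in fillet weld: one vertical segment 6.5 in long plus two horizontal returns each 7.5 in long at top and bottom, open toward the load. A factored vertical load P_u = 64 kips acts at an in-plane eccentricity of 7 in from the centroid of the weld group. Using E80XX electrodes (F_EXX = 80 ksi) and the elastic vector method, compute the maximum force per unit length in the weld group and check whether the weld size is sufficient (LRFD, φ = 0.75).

Total weld length L_w = 21.5 in. Treat welds as unit-width lines.
Centroid: x̄ = 2×7.5×3.75 / 21.5 = 2.616 in from the vertical weld.
Polar moment about centroid: J = I_x + I_y = [6.5³/12 + 2×7.5×3.25²] + [6.5×2.616² + 2(7.5³/12 + 7.5×1.134²)] = 315.4 in³.
Direct shear f_v = P/L_w = 64 / 21.5 = 2.977 kip/in (vertical).
Torsion M = P·e = 64 × 7 = 448 kip·in.
Critical point at (x, y) = (4.884, 3.25) from centroid. f_tx = M·y/J = 4.616 kip/in; f_ty = M·x/J = 6.937 kip/in.
Resultant f_max = √[f_tx² + (f_v + f_ty)²] = √[4.616² + (2.977 + 6.937)²] = 10.94 kip/in.
Capacity per unit length: φr_n = 0.75 × 0.6 × 80 × (0.707 × 0.375) = 9.544 kip/in.
10.94 > 9.544 → NOT adequate.

f_max ≈ 10.9 kip/in; NOT adequate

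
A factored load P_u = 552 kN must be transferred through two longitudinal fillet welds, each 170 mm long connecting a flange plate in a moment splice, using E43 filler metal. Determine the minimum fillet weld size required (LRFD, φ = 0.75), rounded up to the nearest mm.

E43XX → F_EXX = 430 MPa.
Total weld length L = 340 mm.
Required throat t_e = P_u / (φ × 0.6 F_EXX × L) = 552 / (0.75 × 0.6 × 430 × 340 × 10⁻³) = 8.39 mm.
Required leg w = t_e / 0.707 = 11.87 mm → use 12 mm.

w = 12 mm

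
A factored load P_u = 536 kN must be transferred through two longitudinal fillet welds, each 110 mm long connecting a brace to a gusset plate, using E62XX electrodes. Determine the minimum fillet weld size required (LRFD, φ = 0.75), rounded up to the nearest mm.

w = 13 mm

E62XX → F_EXX = 620 MPa.
Total weld length L = 220 mm.
Required throat t_e = P_u / (φ × 0.6 F_EXX × L) = 536 / (0.75 × 0.6 × 620 × 220 × 10⁻³) = 8.732 mm.
Required leg w = t_e / 0.707 = 12.35 mm → use 13 mm.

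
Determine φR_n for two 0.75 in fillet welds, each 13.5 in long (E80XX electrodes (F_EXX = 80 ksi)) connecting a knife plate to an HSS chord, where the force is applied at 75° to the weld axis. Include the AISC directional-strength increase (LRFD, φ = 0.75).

t_e = 0.707 × 0.75 = 0.5302 in; A_we = 0.5302 × 27 = 14.32 in².
Directional factor: 1.0 + 0.5 sin^1.5(75°) = 1.475.
F_nw = 0.6 × 80 × 1.475 = 70.78 ksi.
φR_n = 0.75 × 70.78 × 14.32 = 760 kip.

φR_n ≈ 760 kip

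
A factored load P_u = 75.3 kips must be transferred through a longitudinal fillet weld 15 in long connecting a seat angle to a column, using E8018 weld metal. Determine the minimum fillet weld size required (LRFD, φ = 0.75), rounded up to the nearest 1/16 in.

E80XX → F_EXX = 80 ksi.
Total weld length L = 15 in.
Required throat t_e = P_u / (φ × 0.6 F_EXX × L) = 75.3 / (0.75 × 0.6 × 80 × 15) = 0.1394 in.
Required leg w = t_e / 0.707 = 0.1972 in → use 1/4 in.

w = 1/4 in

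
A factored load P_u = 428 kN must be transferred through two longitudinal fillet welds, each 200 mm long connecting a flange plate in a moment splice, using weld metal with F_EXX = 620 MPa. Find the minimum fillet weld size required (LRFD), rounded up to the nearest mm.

w = 6 mm

Total weld length L = 400 mm.
Required throat t_e = P_u / (φ × 0.6 F_EXX × L) = 428 / (0.75 × 0.6 × 620 × 400 × 10⁻³) = 3.835 mm.
Required leg w = t_e / 0.707 = 5.425 mm → use 6 mm.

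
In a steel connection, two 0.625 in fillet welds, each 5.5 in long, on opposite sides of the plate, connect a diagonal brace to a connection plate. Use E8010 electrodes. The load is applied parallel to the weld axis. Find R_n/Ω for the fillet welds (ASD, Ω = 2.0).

R_n/Ω ≈ 117 kips

E80XX → F_EXX = 80 ksi.
Effective throat t_e = 0.707 × 0.625 = 0.4419 in.
Total length L = 11 in; A_we = 0.4419 × 11 = 4.861 in².
F_nw = 0.6 F_EXX = 0.6 × 80 = 48 ksi.
R_n = 48 × 4.861 = 233.3 kips; R_n/Ω = 233.3/2.0 = 116.7 kips.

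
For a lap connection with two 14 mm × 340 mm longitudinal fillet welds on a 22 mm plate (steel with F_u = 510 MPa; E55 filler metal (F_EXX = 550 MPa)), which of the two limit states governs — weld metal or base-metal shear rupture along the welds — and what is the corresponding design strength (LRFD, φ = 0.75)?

t_e = 0.707 × 14 = 9.898 mm; L = 680 mm.
Weld metal: φR_n = 0.75 × 0.6 × 550 × 9.898 × 680 × 10⁻³ = 1666 kN.
Base metal (shear rupture): φR_n = 0.75 × 0.6 × 510 × 22 × 680 × 10⁻³ = 3433 kN.
Governing: weld metal.

φR_n ≈ 1670 kN (weld metal governs)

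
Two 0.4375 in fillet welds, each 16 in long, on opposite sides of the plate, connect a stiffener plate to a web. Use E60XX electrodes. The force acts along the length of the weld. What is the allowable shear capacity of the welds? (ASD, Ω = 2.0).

E60XX → F_EXX = 60 ksi.
Effective throat t_e = 0.707 × 0.4375 = 0.3093 in.
Total length L = 32 in; A_we = 0.3093 × 32 = 9.898 in².
F_nw = 0.6 F_EXX = 0.6 × 60 = 36 ksi.
R_n = 36 × 9.898 = 356.3 kips; R_n/Ω = 356.3/2.0 = 178.2 kips.

R_n/Ω ≈ 178 kips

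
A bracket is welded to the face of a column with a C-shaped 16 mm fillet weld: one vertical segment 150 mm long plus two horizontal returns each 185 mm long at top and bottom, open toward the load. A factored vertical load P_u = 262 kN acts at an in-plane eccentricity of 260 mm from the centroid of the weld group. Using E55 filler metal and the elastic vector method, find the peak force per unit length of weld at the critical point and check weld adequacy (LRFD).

E55XX → F_EXX = 550 MPa.
Total weld length L_w = 520 mm. Treat welds as unit-width lines.
Centroid: x̄ = 2×185×92.5 / 520 = 65.82 mm from the vertical weld.
Polar moment about centroid: J = I_x + I_y = [150³/12 + 2×185×75²] + [150×65.82² + 2(185³/12 + 185×26.68²)] = 4331000 mm³.
Direct shear f_v = P/L_w = 262×10³ / 520 = 503.8 N/mm (vertical).
Torsion M = P·e = 262×10³ × 260 = 68120000 N·mm.
Critical point at (x, y) = (119.2, 75) from centroid. f_tx = M·y/J = 1180 N/mm; f_ty = M·x/J = 1875 N/mm.
Resultant f_max = √[f_tx² + (f_v + f_ty)²] = √[1180² + (503.8 + 1875)²] = 2655 N/mm.
Capacity per unit length: φr_n = 0.75 × 0.6 × 550 × (0.707 × 16) = 2800 N/mm.
2655 ≤ 2800 → adequate.

f_max ≈ 2650 N/mm; adequate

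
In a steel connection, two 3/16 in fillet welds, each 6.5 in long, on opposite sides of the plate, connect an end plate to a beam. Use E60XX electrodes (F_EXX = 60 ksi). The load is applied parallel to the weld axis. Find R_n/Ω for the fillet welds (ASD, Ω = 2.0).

R_n/Ω ≈ 31 kips

Effective throat t_e = 0.707 × 0.1875 = 0.1326 in.
Total length L = 13 in; A_we = 0.1326 × 13 = 1.723 in².
F_nw = 0.6 F_EXX = 0.6 × 60 = 36 ksi.
R_n = 36 × 1.723 = 62.04 kips; R_n/Ω = 62.04/2.0 = 31.02 kips.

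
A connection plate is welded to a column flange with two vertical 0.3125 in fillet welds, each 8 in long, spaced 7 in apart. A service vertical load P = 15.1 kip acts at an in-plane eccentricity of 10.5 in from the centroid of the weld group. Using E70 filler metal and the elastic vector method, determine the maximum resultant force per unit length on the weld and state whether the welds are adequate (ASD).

f_max ≈ 3.69 kip/in; adequate

E70XX → F_EXX = 70 ksi.
Total weld length L_w = 16 in. Treat welds as unit-width lines.
Polar moment about centroid: J = 2[d³/12 + d(b/2)²] = 2[8³/12 + 8×3.5²] = 281.3 in³.
Direct shear f_v = P/L_w = 15.1 / 16 = 0.9437 kip/in (vertical).
Torsion M = P·e = 15.1 × 10.5 = 158.55 kip·in.
Critical point at (x, y) = (3.5, 4) from centroid. f_tx = M·y/J = 2.254 kip/in; f_ty = M·x/J = 1.972 kip/in.
Resultant f_max = √[f_tx² + (f_v + f_ty)²] = √[2.254² + (0.9437 + 1.972)²] = 3.686 kip/in.
Capacity per unit length: r_n/Ω = (1/2.0) × 0.6 × 70 × (0.707 × 0.3125) = 4.64 kip/in.
3.686 ≤ 4.64 → adequate.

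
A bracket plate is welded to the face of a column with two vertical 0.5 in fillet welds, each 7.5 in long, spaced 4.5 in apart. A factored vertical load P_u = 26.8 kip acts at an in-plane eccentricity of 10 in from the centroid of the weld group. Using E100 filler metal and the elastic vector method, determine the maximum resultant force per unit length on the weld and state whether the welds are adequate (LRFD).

E100XX → F_EXX = 100 ksi.
Total weld length L_w = 15 in. Treat welds as unit-width lines.
Polar moment about centroid: J = 2[d³/12 + d(b/2)²] = 2[7.5³/12 + 7.5×2.25²] = 146.2 in³.
Direct shear f_v = P/L_w = 26.8 / 15 = 1.787 kip/in (vertical).
Torsion M = P·e = 26.8 × 10 = 268 kip·in.
Critical point at (x, y) = (2.25, 3.75) from centroid. f_tx = M·y/J = 6.872 kip/in; f_ty = M·x/J = 4.123 kip/in.
Resultant f_max = √[f_tx² + (f_v + f_ty)²] = √[6.872² + (1.787 + 4.123)²] = 9.063 kip/in.
Capacity per unit length: φr_n = 0.75 × 0.6 × 100 × (0.707 × 0.5) = 15.91 kip/in.
9.063 ≤ 15.91 → adequate.

f_max ≈ 9.06 kip/in; adequate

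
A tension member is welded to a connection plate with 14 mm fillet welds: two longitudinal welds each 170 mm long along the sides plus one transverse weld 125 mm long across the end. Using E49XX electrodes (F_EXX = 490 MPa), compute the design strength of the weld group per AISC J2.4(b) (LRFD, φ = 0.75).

t_e = 0.707 × 14 = 9.898 mm.
R_nwl = 0.6 × 490 × 9.898 × 340 × 10⁻³ = 989.4 kN (longitudinal, 2 welds).
R_nwt = 0.6 × 490 × 9.898 × 125 × 10⁻³ = 363.8 kN (transverse, base value).
(i) R_nwl + R_nwt = 1353 kN; (ii) 0.85 R_nwl + 1.5 R_nwt = 1387 kN.
R_n = max = 1387 kN [governs: (ii)]; φR_n = 1040 kN.

φR_n ≈ 1040 kN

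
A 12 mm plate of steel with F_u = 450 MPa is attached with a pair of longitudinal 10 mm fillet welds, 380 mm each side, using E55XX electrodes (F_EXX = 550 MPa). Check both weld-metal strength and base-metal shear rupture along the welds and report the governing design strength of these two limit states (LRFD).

φR_n ≈ 1330 kN (weld metal governs)

t_e = 0.707 × 10 = 7.07 mm; L = 760 mm.
Weld metal: φR_n = 0.75 × 0.6 × 550 × 7.07 × 760 × 10⁻³ = 1330 kN.
Base metal (shear rupture): φR_n = 0.75 × 0.6 × 450 × 12 × 760 × 10⁻³ = 1847 kN.
Governing: weld metal.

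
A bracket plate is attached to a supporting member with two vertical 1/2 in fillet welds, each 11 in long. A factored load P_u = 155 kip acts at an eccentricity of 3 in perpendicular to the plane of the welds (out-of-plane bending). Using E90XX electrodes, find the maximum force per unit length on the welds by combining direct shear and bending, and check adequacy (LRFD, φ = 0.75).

E90XX → F_EXX = 90 ksi.
L_w = 2 × 11 = 22 in; section modulus (unit throat) S = 2 × L²/6 = 40.33 in².
Direct shear f_v = P/L_w = 155/22 = 7.045 kip/in.
Moment M = P × e = 155 × 3 = 465 kip·in; bending f_b = M/S = 11.53 kip/in.
f_max = √(f_v² + f_b²) = √(7.045² + 11.53²) = 13.51 kip/in.
φr_n = 0.75 × 0.6 × 90 × (0.707 × 0.5) = 14.32 kip/in → adequate.

f_max ≈ 13.5 kip/in; adequate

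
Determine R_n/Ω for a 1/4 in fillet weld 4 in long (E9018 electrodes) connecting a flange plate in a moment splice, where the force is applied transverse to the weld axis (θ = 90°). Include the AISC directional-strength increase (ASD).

R_n/Ω ≈ 28.6 kips

E90XX → F_EXX = 90 ksi.
t_e = 0.707 × 0.25 = 0.1767 in; A_we = 0.1767 × 4 = 0.707 in².
Directional factor: 1.0 + 0.5 sin^1.5(90°) = 1.5.
F_nw = 0.6 × 90 × 1.5 = 81 ksi.
R_n/Ω = (81 × 0.707) / 2.0 = 28.63 kips.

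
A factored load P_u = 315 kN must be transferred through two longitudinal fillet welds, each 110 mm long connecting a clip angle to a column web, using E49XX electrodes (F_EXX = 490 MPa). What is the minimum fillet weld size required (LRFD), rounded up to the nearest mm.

w = 10 mm

Total weld length L = 220 mm.
Required throat t_e = P_u / (φ × 0.6 F_EXX × L) = 315 / (0.75 × 0.6 × 490 × 220 × 10⁻³) = 6.494 mm.
Required leg w = t_e / 0.707 = 9.185 mm → use 10 mm.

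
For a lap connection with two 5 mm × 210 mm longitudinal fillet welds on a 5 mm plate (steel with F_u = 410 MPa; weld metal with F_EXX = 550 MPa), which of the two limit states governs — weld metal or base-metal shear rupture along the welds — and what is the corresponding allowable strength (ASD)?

t_e = 0.707 × 5 = 3.535 mm; L = 420 mm.
Weld metal: R_n/Ω = (1/2.0) × 0.6 × 550 × 3.535 × 420 × 10⁻³ = 245 kN.
Base metal (shear rupture): R_n/Ω = (1/2.0) × 0.6 × 410 × 5 × 420 × 10⁻³ = 258.3 kN.
Governing: weld metal.

R_n/Ω ≈ 245 kN (weld metal governs)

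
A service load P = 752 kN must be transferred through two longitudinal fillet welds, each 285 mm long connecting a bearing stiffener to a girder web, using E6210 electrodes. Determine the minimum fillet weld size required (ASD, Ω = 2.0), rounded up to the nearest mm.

E62XX → F_EXX = 620 MPa.
Total weld length L = 570 mm.
Required throat t_e = P × Ω / (0.6 F_EXX × L) = 752 × 2.0 / (0.6 × 620 × 570 × 10⁻³) = 7.093 mm.
Required leg w = t_e / 0.707 = 10.03 mm → use 11 mm.

w = 11 mm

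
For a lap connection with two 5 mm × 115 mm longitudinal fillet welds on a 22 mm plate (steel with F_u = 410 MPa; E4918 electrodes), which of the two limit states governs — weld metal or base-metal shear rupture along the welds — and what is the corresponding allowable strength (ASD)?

R_n/Ω ≈ 120 kN (weld metal governs)

E49XX → F_EXX = 490 MPa.
t_e = 0.707 × 5 = 3.535 mm; L = 230 mm.
Weld metal: R_n/Ω = (1/2.0) × 0.6 × 490 × 3.535 × 230 × 10⁻³ = 119.5 kN.
Base metal (shear rupture): R_n/Ω = (1/2.0) × 0.6 × 410 × 22 × 230 × 10⁻³ = 622.4 kN.
Governing: weld metal.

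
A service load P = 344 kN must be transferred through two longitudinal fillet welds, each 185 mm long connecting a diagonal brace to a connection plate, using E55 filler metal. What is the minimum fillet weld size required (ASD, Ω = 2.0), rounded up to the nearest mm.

w = 8 mm

E55XX → F_EXX = 550 MPa.
Total weld length L = 370 mm.
Required throat t_e = P × Ω / (0.6 F_EXX × L) = 344 × 2.0 / (0.6 × 550 × 370 × 10⁻³) = 5.635 mm.
Required leg w = t_e / 0.707 = 7.97 mm → use 8 mm.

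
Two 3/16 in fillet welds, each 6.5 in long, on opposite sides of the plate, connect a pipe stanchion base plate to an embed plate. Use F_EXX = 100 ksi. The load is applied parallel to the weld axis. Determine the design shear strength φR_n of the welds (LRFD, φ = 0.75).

Effective throat t_e = 0.707 × 0.1875 = 0.1326 in.
Total length L = 13 in; A_we = 0.1326 × 13 = 1.723 in².
F_nw = 0.6 F_EXX = 0.6 × 100 = 60 ksi.
φR_n = 0.75 × 60 × 1.723 = 77.55 kip.

φR_n ≈ 77.5 kip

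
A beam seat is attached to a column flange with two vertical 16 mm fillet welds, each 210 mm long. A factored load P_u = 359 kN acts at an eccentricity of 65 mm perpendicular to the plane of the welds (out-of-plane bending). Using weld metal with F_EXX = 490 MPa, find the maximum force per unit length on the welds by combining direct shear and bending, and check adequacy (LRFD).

f_max ≈ 1800 N/mm; adequate

L_w = 2 × 210 = 420 mm; section modulus (unit throat) S = 2 × L²/6 = 14700 mm².
Direct shear f_v = P/L_w = 359×10³/420 = 854.8 N/mm.
Moment M = P × e = 359×10³ × 65 = 23335000 N·mm; bending f_b = M/S = 1587 N/mm.
f_max = √(f_v² + f_b²) = √(854.8² + 1587²) = 1803 N/mm.
φr_n = 0.75 × 0.6 × 490 × (0.707 × 16) = 2494 N/mm → adequate.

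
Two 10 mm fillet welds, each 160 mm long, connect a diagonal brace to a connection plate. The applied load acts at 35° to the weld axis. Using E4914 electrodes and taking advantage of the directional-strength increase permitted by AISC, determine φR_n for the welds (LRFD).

φR_n ≈ 607 kN

E49XX → F_EXX = 490 MPa.
t_e = 0.707 × 10 = 7.07 mm; A_we = 7.07 × 320 = 2262 mm².
Directional factor: 1.0 + 0.5 sin^1.5(35°) = 1.217.
F_nw = 0.6 × 490 × 1.217 = 357.9 MPa.
φR_n = 0.75 × 357.9 × 2262 × 10⁻³ = 607.2 kN.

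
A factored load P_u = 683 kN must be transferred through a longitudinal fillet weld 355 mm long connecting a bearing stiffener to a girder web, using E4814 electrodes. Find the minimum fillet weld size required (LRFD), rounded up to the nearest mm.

E48XX → F_EXX = 480 MPa.
Total weld length L = 355 mm.
Required throat t_e = P_u / (φ × 0.6 F_EXX × L) = 683 / (0.75 × 0.6 × 480 × 355 × 10⁻³) = 8.907 mm.
Required leg w = t_e / 0.707 = 12.6 mm → use 13 mm.

w = 13 mm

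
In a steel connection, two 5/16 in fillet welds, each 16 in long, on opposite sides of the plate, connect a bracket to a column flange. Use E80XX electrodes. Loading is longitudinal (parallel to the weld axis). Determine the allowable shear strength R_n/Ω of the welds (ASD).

R_n/Ω ≈ 170 kips

E80XX → F_EXX = 80 ksi.
Effective throat t_e = 0.707 × 0.3125 = 0.2209 in.
Total length L = 32 in; A_we = 0.2209 × 32 = 7.07 in².
F_nw = 0.6 F_EXX = 0.6 × 80 = 48 ksi.
R_n = 48 × 7.07 = 339.4 kips; R_n/Ω = 339.4/2.0 = 169.7 kips.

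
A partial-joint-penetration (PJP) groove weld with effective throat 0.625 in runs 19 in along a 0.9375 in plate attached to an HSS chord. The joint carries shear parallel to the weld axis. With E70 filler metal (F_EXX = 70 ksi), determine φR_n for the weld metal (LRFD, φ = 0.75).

φR_n ≈ 374 kips

Effective throat (given) t_e = 0.625 in.
A_we = 0.625 × 19 = 11.88 in².
F_nw = 0.6 F_EXX = 42 ksi.
φR_n = 0.75 × 42 × 11.88 = 374.1 kips.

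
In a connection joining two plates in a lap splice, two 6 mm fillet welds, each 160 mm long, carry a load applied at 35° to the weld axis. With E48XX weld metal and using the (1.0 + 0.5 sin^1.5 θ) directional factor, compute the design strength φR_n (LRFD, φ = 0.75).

E48XX → F_EXX = 480 MPa.
t_e = 0.707 × 6 = 4.242 mm; A_we = 4.242 × 320 = 1357 mm².
Directional factor: 1.0 + 0.5 sin^1.5(35°) = 1.217.
F_nw = 0.6 × 480 × 1.217 = 350.6 MPa.
φR_n = 0.75 × 350.6 × 1357 × 10⁻³ = 356.9 kN.

φR_n ≈ 357 kN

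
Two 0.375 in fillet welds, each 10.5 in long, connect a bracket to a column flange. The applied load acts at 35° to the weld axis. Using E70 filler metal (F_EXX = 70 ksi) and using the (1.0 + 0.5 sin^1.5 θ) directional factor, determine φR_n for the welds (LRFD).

t_e = 0.707 × 0.375 = 0.2651 in; A_we = 0.2651 × 21 = 5.568 in².
Directional factor: 1.0 + 0.5 sin^1.5(35°) = 1.217.
F_nw = 0.6 × 70 × 1.217 = 51.12 ksi.
φR_n = 0.75 × 51.12 × 5.568 = 213.5 kip.

φR_n ≈ 213 kip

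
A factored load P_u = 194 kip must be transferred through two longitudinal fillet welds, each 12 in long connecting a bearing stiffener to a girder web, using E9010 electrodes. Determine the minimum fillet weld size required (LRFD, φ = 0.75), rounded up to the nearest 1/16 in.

w = 5/16 in

E90XX → F_EXX = 90 ksi.
Total weld length L = 24 in.
Required throat t_e = P_u / (φ × 0.6 F_EXX × L) = 194 / (0.75 × 0.6 × 90 × 24) = 0.1996 in.
Required leg w = t_e / 0.707 = 0.2823 in → use 5/16 in.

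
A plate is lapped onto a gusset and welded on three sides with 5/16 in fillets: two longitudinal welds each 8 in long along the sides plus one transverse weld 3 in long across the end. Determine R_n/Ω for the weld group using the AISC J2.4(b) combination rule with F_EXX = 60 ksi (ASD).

t_e = 0.707 × 0.3125 = 0.2209 in.
R_nwl = 0.6 × 60 × 0.2209 × 16 = 127.3 kips (longitudinal, 2 welds).
R_nwt = 0.6 × 60 × 0.2209 × 3 = 23.86 kips (transverse, base value).
(i) R_nwl + R_nwt = 151.1 kips; (ii) 0.85 R_nwl + 1.5 R_nwt = 144 kips.
R_n = max = 151.1 kips [governs: (i)]; R_n/Ω = 75.56 kips.

R_n/Ω ≈ 75.6 kips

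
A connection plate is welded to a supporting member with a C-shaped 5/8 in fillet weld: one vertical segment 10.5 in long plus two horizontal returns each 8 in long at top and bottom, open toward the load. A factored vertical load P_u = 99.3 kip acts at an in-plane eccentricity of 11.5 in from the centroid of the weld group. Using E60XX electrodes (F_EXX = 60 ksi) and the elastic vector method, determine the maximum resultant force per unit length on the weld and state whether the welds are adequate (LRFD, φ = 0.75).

Total weld length L_w = 26.5 in. Treat welds as unit-width lines.
Centroid: x̄ = 2×8×4 / 26.5 = 2.415 in from the vertical weld.
Polar moment about centroid: J = I_x + I_y = [10.5³/12 + 2×8×5.25²] + [10.5×2.415² + 2(8³/12 + 8×1.585²)] = 724.2 in³.
Direct shear f_v = P/L_w = 99.3 / 26.5 = 3.747 kip/in (vertical).
Torsion M = P·e = 99.3 × 11.5 = 1142 kip·in.
Critical point at (x, y) = (5.585, 5.25) from centroid. f_tx = M·y/J = 8.278 kip/in; f_ty = M·x/J = 8.806 kip/in.
Resultant f_max = √[f_tx² + (f_v + f_ty)²] = √[8.278² + (3.747 + 8.806)²] = 15.04 kip/in.
Capacity per unit length: φr_n = 0.75 × 0.6 × 60 × (0.707 × 0.625) = 11.93 kip/in.
15.04 > 11.93 → NOT adequate.

f_max ≈ 15 kip/in; NOT adequate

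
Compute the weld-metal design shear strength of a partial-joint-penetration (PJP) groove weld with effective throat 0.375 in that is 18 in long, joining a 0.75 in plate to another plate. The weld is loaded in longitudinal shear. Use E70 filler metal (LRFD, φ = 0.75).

φR_n ≈ 213 kips

E70XX → F_EXX = 70 ksi.
Effective throat (given) t_e = 0.375 in.
A_we = 0.375 × 18 = 6.75 in².
F_nw = 0.6 F_EXX = 42 ksi.
φR_n = 0.75 × 42 × 6.75 = 212.6 kips.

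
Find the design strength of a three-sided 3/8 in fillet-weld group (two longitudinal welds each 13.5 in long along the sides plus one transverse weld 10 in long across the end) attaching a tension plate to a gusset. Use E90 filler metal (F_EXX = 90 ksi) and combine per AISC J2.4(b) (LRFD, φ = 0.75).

φR_n ≈ 407 kips

t_e = 0.707 × 0.375 = 0.2651 in.
R_nwl = 0.6 × 90 × 0.2651 × 27 = 386.6 kips (longitudinal, 2 welds).
R_nwt = 0.6 × 90 × 0.2651 × 10 = 143.2 kips (transverse, base value).
(i) R_nwl + R_nwt = 529.7 kips; (ii) 0.85 R_nwl + 1.5 R_nwt = 543.3 kips.
R_n = max = 543.3 kips [governs: (ii)]; φR_n = 407.5 kips.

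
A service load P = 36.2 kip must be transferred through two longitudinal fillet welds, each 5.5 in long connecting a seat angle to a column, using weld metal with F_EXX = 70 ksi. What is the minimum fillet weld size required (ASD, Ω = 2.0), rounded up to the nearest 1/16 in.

Total weld length L = 11 in.
Required throat t_e = P × Ω / (0.6 F_EXX × L) = 36.2 × 2.0 / (0.6 × 70 × 11) = 0.1567 in.
Required leg w = t_e / 0.707 = 0.2217 in → use 1/4 in.

w = 1/4 in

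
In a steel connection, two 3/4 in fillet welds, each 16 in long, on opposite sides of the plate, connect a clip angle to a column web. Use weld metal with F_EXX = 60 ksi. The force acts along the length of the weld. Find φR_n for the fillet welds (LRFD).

Effective throat t_e = 0.707 × 0.75 = 0.5302 in.
Total length L = 32 in; A_we = 0.5302 × 32 = 16.97 in².
F_nw = 0.6 F_EXX = 0.6 × 60 = 36 ksi.
φR_n = 0.75 × 36 × 16.97 = 458.1 kips.

φR_n ≈ 458 kips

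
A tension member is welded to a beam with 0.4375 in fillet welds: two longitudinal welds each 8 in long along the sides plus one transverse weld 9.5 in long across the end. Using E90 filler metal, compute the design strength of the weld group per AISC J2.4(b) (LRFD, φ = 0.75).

φR_n ≈ 349 kip

E90XX → F_EXX = 90 ksi.
t_e = 0.707 × 0.4375 = 0.3093 in.
R_nwl = 0.6 × 90 × 0.3093 × 16 = 267.2 kip (longitudinal, 2 welds).
R_nwt = 0.6 × 90 × 0.3093 × 9.5 = 158.7 kip (transverse, base value).
(i) R_nwl + R_nwt = 425.9 kip; (ii) 0.85 R_nwl + 1.5 R_nwt = 465.2 kip.
R_n = max = 465.2 kip [governs: (ii)]; φR_n = 348.9 kip.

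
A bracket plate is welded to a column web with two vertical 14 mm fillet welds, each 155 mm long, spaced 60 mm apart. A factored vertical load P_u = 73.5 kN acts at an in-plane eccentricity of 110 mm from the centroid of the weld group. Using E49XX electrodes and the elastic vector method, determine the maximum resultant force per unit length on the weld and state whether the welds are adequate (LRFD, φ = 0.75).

E49XX → F_EXX = 490 MPa.
Total weld length L_w = 310 mm. Treat welds as unit-width lines.
Polar moment about centroid: J = 2[d³/12 + d(b/2)²] = 2[155³/12 + 155×30²] = 899600 mm³.
Direct shear f_v = P/L_w = 73.5×10³ / 310 = 237.1 N/mm (vertical).
Torsion M = P·e = 73.5×10³ × 110 = 8085000 N·mm.
Critical point at (x, y) = (30, 77.5) from centroid. f_tx = M·y/J = 696.5 N/mm; f_ty = M·x/J = 269.6 N/mm.
Resultant f_max = √[f_tx² + (f_v + f_ty)²] = √[696.5² + (237.1 + 269.6)²] = 861.3 N/mm.
Capacity per unit length: φr_n = 0.75 × 0.6 × 490 × (0.707 × 14) = 2183 N/mm.
861.3 ≤ 2183 → adequate.

f_max ≈ 861 N/mm; adequate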